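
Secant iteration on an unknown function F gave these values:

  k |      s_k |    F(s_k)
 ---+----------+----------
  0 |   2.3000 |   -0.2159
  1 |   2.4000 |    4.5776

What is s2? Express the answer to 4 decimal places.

2.3045

s2 = 2.4000 − 4.5776·(2.4000 − 2.3000) / (4.5776 − (-0.2159))
   = 2.4000 − (0.457760)/(4.793500) = 2.304504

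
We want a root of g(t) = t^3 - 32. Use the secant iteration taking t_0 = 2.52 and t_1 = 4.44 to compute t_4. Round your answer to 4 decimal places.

g(2.52) = -15.996992, g(4.44) = 55.528384
t_2 = 4.440000 − 55.528384·(4.440000 − 2.520000) / (55.528384 − (-15.996992)) = 4.440000 − (106.614497)/(71.525376) = 2.949417
g(2.949417) = -6.342838
t_3 = 2.949417 − (-6.342838)·(2.949417 − 4.440000) / (-6.342838 − 55.528384) = 2.949417 − (9.454526)/(-61.871222) = 3.102227
g(3.102227) = -2.144752
t_4 = 3.102227 − (-2.144752)·(3.102227 − 2.949417) / (-2.144752 − (-6.342838)) = 3.102227 − (-0.327739)/(4.198086) = 3.180296

3.1803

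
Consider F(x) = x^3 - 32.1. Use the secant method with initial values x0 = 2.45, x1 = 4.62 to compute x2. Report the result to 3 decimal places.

2.900

F(2.45) = -17.39387, F(4.62) = 66.51113
x2 = 4.62000 − 66.51113·(4.62000 − 2.45000) / (66.51113 − (-17.39387)) = 4.62000 − (144.32915)/(83.90500) = 2.89985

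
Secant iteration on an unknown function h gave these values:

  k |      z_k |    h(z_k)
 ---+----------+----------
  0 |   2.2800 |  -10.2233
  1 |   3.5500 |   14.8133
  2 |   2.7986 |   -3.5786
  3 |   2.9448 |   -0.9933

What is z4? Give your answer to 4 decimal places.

3.0010

z4 = 2.9448 − (-0.9933)·(2.9448 − 2.7986) / (-0.9933 − (-3.5786))
   = 2.9448 − (-0.145220)/(2.585300) = 3.000972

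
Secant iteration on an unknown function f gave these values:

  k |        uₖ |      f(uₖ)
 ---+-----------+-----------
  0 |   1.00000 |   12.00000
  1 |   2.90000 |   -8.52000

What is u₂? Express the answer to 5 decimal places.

2.11111

u₂ = 2.90000 − (-8.52000)·(2.90000 − 1.00000) / (-8.52000 − 12.00000)
   = 2.90000 − (-16.1880000)/(-20.5200000) = 2.1111111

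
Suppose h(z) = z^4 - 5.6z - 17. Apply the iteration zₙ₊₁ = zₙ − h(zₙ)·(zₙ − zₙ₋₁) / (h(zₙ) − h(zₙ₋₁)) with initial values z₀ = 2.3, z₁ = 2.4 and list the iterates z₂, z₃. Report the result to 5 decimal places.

h(2.3) = -1.8959000, h(2.4) = 2.7376000
z₂ = 2.4000000 − 2.7376000·(2.4000000 − 2.3000000) / (2.7376000 − (-1.8959000)) = 2.4000000 − (0.2737600)/(4.6335000) = 2.3409172
h(2.3409172) = -0.0799038
z₃ = 2.3409172 − (-0.0799038)·(2.3409172 − 2.4000000) / (-0.0799038 − 2.7376000) = 2.3409172 − (0.0047209)/(-2.8175038) = 2.3425928

2.34092, 2.34259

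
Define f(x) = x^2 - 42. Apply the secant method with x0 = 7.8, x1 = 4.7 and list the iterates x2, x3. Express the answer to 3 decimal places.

f(7.8) = 18.84000, f(4.7) = -19.91000
x2 = 4.70000 − (-19.91000)·(4.70000 − 7.80000) / (-19.91000 − 18.84000) = 4.70000 − (61.72100)/(-38.75000) = 6.29280
f(6.29280) = -2.40067
x3 = 6.29280 − (-2.40067)·(6.29280 − 4.70000) / (-2.40067 − (-19.91000)) = 6.29280 − (-3.82378)/(17.50933) = 6.51119

6.293, 6.511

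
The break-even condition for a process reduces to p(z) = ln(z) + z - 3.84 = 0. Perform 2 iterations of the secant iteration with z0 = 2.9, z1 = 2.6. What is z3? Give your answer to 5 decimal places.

p(2.9) = 0.1247107, p(2.6) = -0.2844886
z2 = 2.6000000 − (-0.2844886)·(2.6000000 − 2.9000000) / (-0.2844886 − 0.1247107) = 2.6000000 − (0.0853466)/(-0.4091993) = 2.8085697
p(2.8085697) = 0.0012450
z3 = 2.8085697 − 0.0012450·(2.8085697 − 2.6000000) / (0.0012450 − (-0.2844886)) = 2.8085697 − (0.0002597)/(0.2857336) = 2.8076609

2.80766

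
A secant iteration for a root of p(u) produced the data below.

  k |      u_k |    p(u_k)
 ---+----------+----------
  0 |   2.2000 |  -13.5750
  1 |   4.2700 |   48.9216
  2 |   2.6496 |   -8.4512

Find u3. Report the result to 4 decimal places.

u3 = 2.6496 − (-8.4512)·(2.6496 − 4.2700) / (-8.4512 − 48.9216)
   = 2.6496 − (13.694324)/(-57.372800) = 2.888290

2.8883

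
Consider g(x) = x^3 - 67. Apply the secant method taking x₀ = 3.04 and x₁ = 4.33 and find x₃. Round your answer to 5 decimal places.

g(3.04) = -38.9055360, g(4.33) = 14.1827370
x₂ = 4.3300000 − 14.1827370·(4.3300000 − 3.0400000) / (14.1827370 − (-38.9055360)) = 4.3300000 − (18.2957307)/(53.0882730) = 3.9853715
g(3.9853715) = -3.6996022
x₃ = 3.9853715 − (-3.6996022)·(3.9853715 − 4.3300000) / (-3.6996022 − 14.1827370) = 3.9853715 − (1.2749883)/(-17.8823392) = 4.0566703

4.05667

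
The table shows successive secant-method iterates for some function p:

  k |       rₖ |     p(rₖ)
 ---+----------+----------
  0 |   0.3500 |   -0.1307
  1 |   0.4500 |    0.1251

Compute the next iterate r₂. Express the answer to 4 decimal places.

r₂ = 0.4500 − 0.1251·(0.4500 − 0.3500) / (0.1251 − (-0.1307))
   = 0.4500 − (0.012510)/(0.255800) = 0.401095

0.4011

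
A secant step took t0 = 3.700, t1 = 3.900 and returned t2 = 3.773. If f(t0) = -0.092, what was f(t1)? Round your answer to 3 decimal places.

The secant line through (3.700, -0.092) and (3.900, f(t1)) crosses zero at t2 = 3.773.
So (3.700, -0.092), (3.900, f(t1)), (3.773, 0) are collinear:
f(t1) = -0.092 · (3.900 − 3.773) / (3.700 − 3.773) = -0.092 · (0.12700)/(-0.07300) = 0.16005

0.160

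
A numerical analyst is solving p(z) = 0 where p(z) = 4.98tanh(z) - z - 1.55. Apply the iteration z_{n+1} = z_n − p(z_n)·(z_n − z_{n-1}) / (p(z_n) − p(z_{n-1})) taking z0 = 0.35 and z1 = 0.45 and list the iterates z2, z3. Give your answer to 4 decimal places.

p(0.35) = -0.224850, p(0.45) = 0.101057
z2 = 0.450000 − 0.101057·(0.450000 − 0.350000) / (0.101057 − (-0.224850)) = 0.450000 − (0.010106)/(0.325907) = 0.418992
p(0.418992) = 0.003491
z3 = 0.418992 − 0.003491·(0.418992 − 0.450000) / (0.003491 − 0.101057) = 0.418992 − (-0.000108)/(-0.097566) = 0.417883

0.4190, 0.4179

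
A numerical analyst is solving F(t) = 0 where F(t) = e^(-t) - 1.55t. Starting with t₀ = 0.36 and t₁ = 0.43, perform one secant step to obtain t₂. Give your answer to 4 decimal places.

F(0.36) = 0.139676, F(0.43) = -0.015991
t₂ = 0.430000 − (-0.015991)·(0.430000 − 0.360000) / (-0.015991 − 0.139676) = 0.430000 − (-0.001119)/(-0.155667) = 0.422809

0.4228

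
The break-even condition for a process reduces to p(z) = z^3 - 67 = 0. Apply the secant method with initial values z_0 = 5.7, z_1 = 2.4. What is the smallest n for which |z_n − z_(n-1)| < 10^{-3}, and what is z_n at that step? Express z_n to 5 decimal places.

n = 7, z_n = 4.06155

p(5.7) = 118.1930000, p(2.4) = -53.1760000
z_2 = 2.4000000 − (-53.1760000)·(-3.3000000)/(-171.3690000) = 3.4239938;  |Δ| = 1.0239938
p(3.4239938) = -26.8580077
z_3 = 3.4239938 − (-26.8580077)·(1.0239938)/(26.3179923) = 4.4689989;  |Δ| = 1.0450050
p(4.4689989) = 22.2546260
z_4 = 4.4689989 − 22.2546260·(1.0450050)/(49.1126337) = 3.9954711;  |Δ| = 0.4735278
p(3.9954711) = -3.2171414
z_5 = 3.9954711 − (-3.2171414)·(-0.4735278)/(-25.4717674) = 4.0552787;  |Δ| = 0.0598076
p(4.0552787) = -0.3097839
z_6 = 4.0552787 − (-0.3097839)·(0.0598076)/(2.9073575) = 4.0616513;  |Δ| = 0.0063726
p(4.0616513) = 0.0051083
z_7 = 4.0616513 − 0.0051083·(0.0063726)/(0.3148922) = 4.0615479;  |Δ| = 0.0001034
|z_7 − z_6| = 0.0001034 < 10^{-3}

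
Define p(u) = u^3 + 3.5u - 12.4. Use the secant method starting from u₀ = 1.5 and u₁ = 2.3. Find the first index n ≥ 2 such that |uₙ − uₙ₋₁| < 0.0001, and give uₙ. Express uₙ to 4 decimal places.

p(1.5) = -3.775000, p(2.3) = 7.817000
u₂ = 2.300000 − 7.817000·(0.800000)/(11.592000) = 1.760524;  |Δ| = 0.539476
p(1.760524) = -0.781513
u₃ = 1.760524 − (-0.781513)·(-0.539476)/(-8.598513) = 1.809557;  |Δ| = 0.049033
p(1.809557) = -0.141162
u₄ = 1.809557 − (-0.141162)·(0.049033)/(0.640351) = 1.820366;  |Δ| = 0.010809
p(1.820366) = 0.003487
u₅ = 1.820366 − 0.003487·(0.010809)/(0.144648) = 1.820105;  |Δ| = 0.000261
p(1.820105) = -0.000015
u₆ = 1.820105 − (-0.000015)·(-0.000261)/(-0.003502) = 1.820107;  |Δ| = 0.000001
|u₆ − u₅| = 0.000001 < 0.0001

n = 6, uₙ = 1.8201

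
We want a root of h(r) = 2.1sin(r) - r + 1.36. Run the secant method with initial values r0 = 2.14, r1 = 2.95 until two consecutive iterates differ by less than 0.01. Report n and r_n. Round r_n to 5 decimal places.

n = 4, r_n = 2.54313

h(2.14) = 0.9888939, h(2.95) = -1.1901124
r2 = 2.9500000 − (-1.1901124)·(0.8100000)/(-2.1790063) = 2.5076006;  |Δ| = 0.4423994
h(2.5076006) = 0.0963674
r3 = 2.5076006 − 0.0963674·(-0.4423994)/(1.2864799) = 2.5407398;  |Δ| = 0.0331392
h(2.5407398) = 0.0064871
r4 = 2.5407398 − 0.0064871·(0.0331392)/(-0.0898803) = 2.5431316;  |Δ| = 0.0023918
|r4 − r3| = 0.0023918 < 0.01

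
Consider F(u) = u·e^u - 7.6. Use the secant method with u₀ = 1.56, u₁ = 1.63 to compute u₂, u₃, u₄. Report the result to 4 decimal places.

1.5738, 1.5743, 1.5743

F(1.56) = -0.176239, F(1.63) = 0.719316
u₂ = 1.630000 − 0.719316·(1.630000 − 1.560000) / (0.719316 − (-0.176239)) = 1.630000 − (0.050352)/(0.895555) = 1.573776
F(1.573776) = -0.006801
u₃ = 1.573776 − (-0.006801)·(1.573776 − 1.630000) / (-0.006801 − 0.719316) = 1.573776 − (0.000382)/(-0.726116) = 1.574302
F(1.574302) = -0.000259
u₄ = 1.574302 − (-0.000259)·(1.574302 − 1.573776) / (-0.000259 − (-0.006801)) = 1.574302 − (0.000000)/(0.006542) = 1.574323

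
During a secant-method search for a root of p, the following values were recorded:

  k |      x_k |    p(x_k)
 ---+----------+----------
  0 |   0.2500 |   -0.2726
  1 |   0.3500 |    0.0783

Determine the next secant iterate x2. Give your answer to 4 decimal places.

0.3277

x2 = 0.3500 − 0.0783·(0.3500 − 0.2500) / (0.0783 − (-0.2726))
   = 0.3500 − (0.007830)/(0.350900) = 0.327686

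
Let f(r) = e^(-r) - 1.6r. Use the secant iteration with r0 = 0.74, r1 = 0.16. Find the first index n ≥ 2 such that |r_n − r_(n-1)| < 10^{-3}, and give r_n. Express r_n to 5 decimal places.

f(0.74) = -0.7068861, f(0.16) = 0.5961438
r2 = 0.1600000 − 0.5961438·(-0.5800000)/(1.3030299) = 0.4253534;  |Δ| = 0.2653534
f(0.4253534) = -0.0270266
r3 = 0.4253534 − (-0.0270266)·(0.2653534)/(-0.6231704) = 0.4138451;  |Δ| = 0.0115083
f(0.4138451) = -0.0010489
r4 = 0.4138451 − (-0.0010489)·(-0.0115083)/(0.0259778) = 0.4133805;  |Δ| = 0.0004647
|r4 − r3| = 0.0004647 < 10^{-3}

n = 4, r_n = 0.41338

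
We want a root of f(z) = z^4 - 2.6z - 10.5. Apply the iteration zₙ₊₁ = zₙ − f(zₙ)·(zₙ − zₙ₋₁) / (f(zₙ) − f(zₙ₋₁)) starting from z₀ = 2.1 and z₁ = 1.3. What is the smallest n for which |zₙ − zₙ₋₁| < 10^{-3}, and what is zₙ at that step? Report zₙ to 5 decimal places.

f(2.1) = 3.4881000, f(1.3) = -11.0239000
z₂ = 1.3000000 − (-11.0239000)·(-0.8000000)/(-14.5120000) = 1.9077122;  |Δ| = 0.6077122
f(1.9077122) = -2.2150671
z₃ = 1.9077122 − (-2.2150671)·(0.6077122)/(8.8088329) = 2.0605274;  |Δ| = 0.1528152
f(2.0605274) = 2.1692190
z₄ = 2.0605274 − 2.1692190·(0.1528152)/(4.3842861) = 1.9849188;  |Δ| = 0.0756086
f(1.9849188) = -0.1379547
z₅ = 1.9849188 − (-0.1379547)·(-0.0756086)/(-2.3071737) = 1.9894398;  |Δ| = 0.0045209
f(1.9894398) = -0.0078037
z₆ = 1.9894398 − (-0.0078037)·(0.0045209)/(0.1301510) = 1.9897108;  |Δ| = 0.0002711
|z₆ − z₅| = 0.0002711 < 10^{-3}

n = 6, zₙ = 1.98971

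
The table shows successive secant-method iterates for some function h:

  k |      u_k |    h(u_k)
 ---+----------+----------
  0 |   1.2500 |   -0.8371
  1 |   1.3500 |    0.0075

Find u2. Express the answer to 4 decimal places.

1.3491

u2 = 1.3500 − 0.0075·(1.3500 − 1.2500) / (0.0075 − (-0.8371))
   = 1.3500 − (0.000750)/(0.844600) = 1.349112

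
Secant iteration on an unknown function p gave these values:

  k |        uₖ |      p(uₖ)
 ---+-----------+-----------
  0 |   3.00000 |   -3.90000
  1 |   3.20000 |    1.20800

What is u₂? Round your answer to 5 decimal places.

3.15270

u₂ = 3.20000 − 1.20800·(3.20000 − 3.00000) / (1.20800 − (-3.90000))
   = 3.20000 − (0.2416000)/(5.1080000) = 3.1527016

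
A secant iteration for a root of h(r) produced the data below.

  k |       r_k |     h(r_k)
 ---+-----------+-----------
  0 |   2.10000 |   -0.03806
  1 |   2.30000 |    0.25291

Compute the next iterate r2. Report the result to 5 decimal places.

2.12616

r2 = 2.30000 − 0.25291·(2.30000 − 2.10000) / (0.25291 − (-0.03806))
   = 2.30000 − (0.0505820)/(0.2909700) = 2.1261608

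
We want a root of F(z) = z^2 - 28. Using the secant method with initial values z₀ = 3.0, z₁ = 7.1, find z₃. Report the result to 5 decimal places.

F(3.0) = -19.0000000, F(7.1) = 22.4100000
z₂ = 7.1000000 − 22.4100000·(7.1000000 − 3.0000000) / (22.4100000 − (-19.0000000)) = 7.1000000 − (91.8810000)/(41.4100000) = 4.8811881
F(4.8811881) = -4.1740025
z₃ = 4.8811881 − (-4.1740025)·(4.8811881 − 7.1000000) / (-4.1740025 − 22.4100000) = 4.8811881 − (9.2613264)/(-26.5840025) = 5.2295678

5.22957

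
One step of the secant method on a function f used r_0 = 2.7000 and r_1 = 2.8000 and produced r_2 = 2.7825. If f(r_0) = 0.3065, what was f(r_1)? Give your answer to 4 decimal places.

The secant line through (2.7000, 0.3065) and (2.8000, f(r_1)) crosses zero at r_2 = 2.7825.
So (2.7000, 0.3065), (2.8000, f(r_1)), (2.7825, 0) are collinear:
f(r_1) = 0.3065 · (2.8000 − 2.7825) / (2.7000 − 2.7825) = 0.3065 · (0.017500)/(-0.082500) = -0.065015

-0.0650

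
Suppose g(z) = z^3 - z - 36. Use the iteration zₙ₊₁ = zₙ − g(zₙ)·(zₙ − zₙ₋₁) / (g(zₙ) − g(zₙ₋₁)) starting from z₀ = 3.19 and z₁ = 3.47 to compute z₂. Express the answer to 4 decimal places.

g(3.19) = -6.728241, g(3.47) = 2.311923
z₂ = 3.470000 − 2.311923·(3.470000 − 3.190000) / (2.311923 − (-6.728241)) = 3.470000 − (0.647338)/(9.040164) = 3.398393

3.3984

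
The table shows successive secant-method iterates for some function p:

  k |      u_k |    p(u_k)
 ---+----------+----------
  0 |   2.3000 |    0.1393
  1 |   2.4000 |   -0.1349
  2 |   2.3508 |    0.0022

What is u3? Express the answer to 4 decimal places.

u3 = 2.3508 − 0.0022·(2.3508 − 2.4000) / (0.0022 − (-0.1349))
   = 2.3508 − (-0.000108)/(0.137100) = 2.351589

2.3516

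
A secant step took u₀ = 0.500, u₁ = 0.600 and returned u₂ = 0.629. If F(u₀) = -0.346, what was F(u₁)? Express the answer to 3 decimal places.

-0.078

The secant line through (0.500, -0.346) and (0.600, F(u₁)) crosses zero at u₂ = 0.629.
So (0.500, -0.346), (0.600, F(u₁)), (0.629, 0) are collinear:
F(u₁) = -0.346 · (0.600 − 0.629) / (0.500 − 0.629) = -0.346 · (-0.02900)/(-0.12900) = -0.07778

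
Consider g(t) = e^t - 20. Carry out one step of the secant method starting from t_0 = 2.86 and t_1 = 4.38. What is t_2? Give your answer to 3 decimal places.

2.922

g(2.86) = -2.53847, g(4.38) = 59.83803
t_2 = 4.38000 − 59.83803·(4.38000 − 2.86000) / (59.83803 − (-2.53847)) = 4.38000 − (90.95381)/(62.37651) = 2.92186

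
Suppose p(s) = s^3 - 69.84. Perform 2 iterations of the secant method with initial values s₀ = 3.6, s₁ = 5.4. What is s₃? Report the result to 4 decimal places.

p(3.6) = -23.184000, p(5.4) = 87.624000
s₂ = 5.400000 − 87.624000·(5.400000 − 3.600000) / (87.624000 − (-23.184000)) = 5.400000 − (157.723200)/(110.808000) = 3.976608
p(3.976608) = -6.956254
s₃ = 3.976608 − (-6.956254)·(3.976608 − 5.400000) / (-6.956254 − 87.624000) = 3.976608 − (9.901475)/(-94.580254) = 4.081297

4.0813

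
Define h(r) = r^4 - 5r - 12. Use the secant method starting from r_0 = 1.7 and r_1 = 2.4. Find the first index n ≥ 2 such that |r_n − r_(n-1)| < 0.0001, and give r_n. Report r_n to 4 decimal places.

n = 6, r_n = 2.1886

h(1.7) = -12.147900, h(2.4) = 9.177600
r_2 = 2.400000 − 9.177600·(0.700000)/(21.325500) = 2.098749;  |Δ| = 0.301251
h(2.098749) = -3.091933
r_3 = 2.098749 − (-3.091933)·(-0.301251)/(-12.269533) = 2.174665;  |Δ| = 0.075915
h(2.174665) = -0.508303
r_4 = 2.174665 − (-0.508303)·(0.075915)/(2.583630) = 2.189600;  |Δ| = 0.014936
h(2.189600) = 0.037789
r_5 = 2.189600 − 0.037789·(0.014936)/(0.546093) = 2.188567;  |Δ| = 0.001034
h(2.188567) = -0.000411
r_6 = 2.188567 − (-0.000411)·(-0.001034)/(-0.038201) = 2.188578;  |Δ| = 0.000011
|r_6 − r_5| = 0.000011 < 0.0001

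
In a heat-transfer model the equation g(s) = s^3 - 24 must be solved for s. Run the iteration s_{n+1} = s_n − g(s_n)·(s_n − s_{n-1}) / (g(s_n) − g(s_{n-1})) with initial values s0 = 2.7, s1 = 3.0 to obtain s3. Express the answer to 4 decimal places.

2.8842

g(2.7) = -4.317000, g(3.0) = 3.000000
s2 = 3.000000 − 3.000000·(3.000000 − 2.700000) / (3.000000 − (-4.317000)) = 3.000000 − (0.900000)/(7.317000) = 2.876999
g(2.876999) = -0.186730
s3 = 2.876999 − (-0.186730)·(2.876999 − 3.000000) / (-0.186730 − 3.000000) = 2.876999 − (0.022968)/(-3.186730) = 2.884206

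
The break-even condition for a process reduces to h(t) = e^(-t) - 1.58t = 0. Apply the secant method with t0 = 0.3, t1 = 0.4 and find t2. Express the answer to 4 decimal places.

0.4168

h(0.3) = 0.266818, h(0.4) = 0.038320
t2 = 0.400000 − 0.038320·(0.400000 − 0.300000) / (0.038320 − 0.266818) = 0.400000 − (0.003832)/(-0.228498) = 0.416770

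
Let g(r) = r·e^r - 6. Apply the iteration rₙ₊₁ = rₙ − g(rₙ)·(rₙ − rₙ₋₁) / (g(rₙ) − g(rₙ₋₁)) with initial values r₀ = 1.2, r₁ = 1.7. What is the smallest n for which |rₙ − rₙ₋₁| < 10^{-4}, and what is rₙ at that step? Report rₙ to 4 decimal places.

g(1.2) = -2.015860, g(1.7) = 3.305711
r₂ = 1.700000 − 3.305711·(0.500000)/(5.321570) = 1.389405;  |Δ| = 0.310595
g(1.389405) = -0.425069
r₃ = 1.389405 − (-0.425069)·(-0.310595)/(-3.730780) = 1.424793;  |Δ| = 0.035388
g(1.424793) = -0.077144
r₄ = 1.424793 − (-0.077144)·(0.035388)/(0.347925) = 1.432639;  |Δ| = 0.007846
g(1.432639) = 0.002387
r₅ = 1.432639 − 0.002387·(0.007846)/(0.079531) = 1.432404;  |Δ| = 0.000235
g(1.432404) = -0.000013
r₆ = 1.432404 − (-0.000013)·(-0.000235)/(-0.002399) = 1.432405;  |Δ| = 0.000001
|r₆ − r₅| = 0.000001 < 10^{-4}

n = 6, rₙ = 1.4324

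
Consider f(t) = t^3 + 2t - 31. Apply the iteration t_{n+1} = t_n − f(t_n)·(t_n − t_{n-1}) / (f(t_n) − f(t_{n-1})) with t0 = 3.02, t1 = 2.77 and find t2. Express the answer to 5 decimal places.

2.92487

f(3.02) = 2.5836080, f(2.77) = -4.2060670
t2 = 2.7700000 − (-4.2060670)·(2.7700000 − 3.0200000) / (-4.2060670 − 2.5836080) = 2.7700000 − (1.0515168)/(-6.7896750) = 2.9248700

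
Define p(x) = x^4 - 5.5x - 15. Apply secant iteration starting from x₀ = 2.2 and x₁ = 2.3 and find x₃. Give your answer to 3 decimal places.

2.292

p(2.2) = -3.67440, p(2.3) = 0.33410
x₂ = 2.30000 − 0.33410·(2.30000 − 2.20000) / (0.33410 − (-3.67440)) = 2.30000 − (0.03341)/(4.00850) = 2.29167
p(2.29167) = -0.02350
x₃ = 2.29167 − (-0.02350)·(2.29167 − 2.30000) / (-0.02350 − 0.33410) = 2.29167 − (0.00020)/(-0.35760) = 2.29221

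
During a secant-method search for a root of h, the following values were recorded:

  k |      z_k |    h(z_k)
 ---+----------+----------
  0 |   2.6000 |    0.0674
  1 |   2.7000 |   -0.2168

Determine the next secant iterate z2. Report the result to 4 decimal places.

z2 = 2.7000 − (-0.2168)·(2.7000 − 2.6000) / (-0.2168 − 0.0674)
   = 2.7000 − (-0.021680)/(-0.284200) = 2.623716

2.6237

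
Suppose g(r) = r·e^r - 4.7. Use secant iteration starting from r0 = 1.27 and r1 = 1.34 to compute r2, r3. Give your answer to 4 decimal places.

1.2909, 1.2916

g(1.27) = -0.177717, g(1.34) = 0.417518
r2 = 1.340000 − 0.417518·(1.340000 − 1.270000) / (0.417518 − (-0.177717)) = 1.340000 − (0.029226)/(0.595236) = 1.290900
g(1.290900) = -0.006216
r3 = 1.290900 − (-0.006216)·(1.290900 − 1.340000) / (-0.006216 − 0.417518) = 1.290900 − (0.000305)/(-0.423735) = 1.291620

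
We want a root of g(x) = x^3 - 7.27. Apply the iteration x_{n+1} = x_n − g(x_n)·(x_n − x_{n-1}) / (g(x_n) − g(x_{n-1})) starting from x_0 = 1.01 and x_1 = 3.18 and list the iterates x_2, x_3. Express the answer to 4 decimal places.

1.4450, 1.6982

g(1.01) = -6.239699, g(3.18) = 24.887432
x_2 = 3.180000 − 24.887432·(3.180000 − 1.010000) / (24.887432 − (-6.239699)) = 3.180000 − (54.005727)/(31.127131) = 1.444995
g(1.444995) = -4.252835
x_3 = 1.444995 − (-4.252835)·(1.444995 − 3.180000) / (-4.252835 − 24.887432) = 1.444995 − (7.378690)/(-29.140267) = 1.698208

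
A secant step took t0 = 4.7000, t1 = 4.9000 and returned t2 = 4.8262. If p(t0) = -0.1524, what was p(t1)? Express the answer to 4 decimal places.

The secant line through (4.7000, -0.1524) and (4.9000, p(t1)) crosses zero at t2 = 4.8262.
So (4.7000, -0.1524), (4.9000, p(t1)), (4.8262, 0) are collinear:
p(t1) = -0.1524 · (4.9000 − 4.8262) / (4.7000 − 4.8262) = -0.1524 · (0.073800)/(-0.126200) = 0.089121

0.0891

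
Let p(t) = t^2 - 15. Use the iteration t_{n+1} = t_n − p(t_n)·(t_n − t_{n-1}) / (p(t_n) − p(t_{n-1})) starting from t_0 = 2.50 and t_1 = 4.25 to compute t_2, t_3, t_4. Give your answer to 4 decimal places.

p(2.50) = -8.750000, p(4.25) = 3.062500
t_2 = 4.250000 − 3.062500·(4.250000 − 2.500000) / (3.062500 − (-8.750000)) = 4.250000 − (5.359375)/(11.812500) = 3.796296
p(3.796296) = -0.588134
t_3 = 3.796296 − (-0.588134)·(3.796296 − 4.250000) / (-0.588134 − 3.062500) = 3.796296 − (0.266839)/(-3.650634) = 3.869390
p(3.869390) = -0.027820
t_4 = 3.869390 − (-0.027820)·(3.869390 − 3.796296) / (-0.027820 − (-0.588134)) = 3.869390 − (-0.002033)/(0.560314) = 3.873019

3.7963, 3.8694, 3.8730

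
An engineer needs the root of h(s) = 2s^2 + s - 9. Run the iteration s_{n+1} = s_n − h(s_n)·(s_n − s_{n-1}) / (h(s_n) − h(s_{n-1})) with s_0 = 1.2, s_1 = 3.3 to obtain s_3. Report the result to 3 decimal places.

h(1.2) = -4.92000, h(3.3) = 16.08000
s_2 = 3.30000 − 16.08000·(3.30000 − 1.20000) / (16.08000 − (-4.92000)) = 3.30000 − (33.76800)/(21.00000) = 1.69200
h(1.69200) = -1.58227
s_3 = 1.69200 − (-1.58227)·(1.69200 − 3.30000) / (-1.58227 − 16.08000) = 1.69200 − (2.54429)/(-17.66227) = 1.83605

1.836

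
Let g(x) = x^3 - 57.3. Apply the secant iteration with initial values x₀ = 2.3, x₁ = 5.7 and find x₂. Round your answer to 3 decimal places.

3.187

g(2.3) = -45.13300, g(5.7) = 127.89300
x₂ = 5.70000 − 127.89300·(5.70000 − 2.30000) / (127.89300 − (-45.13300)) = 5.70000 − (434.83620)/(173.02600) = 3.18687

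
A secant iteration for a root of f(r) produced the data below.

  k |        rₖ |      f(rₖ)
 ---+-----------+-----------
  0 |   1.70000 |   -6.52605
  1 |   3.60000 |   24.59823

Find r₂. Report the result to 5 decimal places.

2.09839

r₂ = 3.60000 − 24.59823·(3.60000 − 1.70000) / (24.59823 − (-6.52605))
   = 3.60000 − (46.7366370)/(31.1242800) = 2.0983866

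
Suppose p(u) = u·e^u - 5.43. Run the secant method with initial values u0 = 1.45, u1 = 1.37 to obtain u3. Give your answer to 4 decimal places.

1.3741

p(1.45) = 0.751516, p(1.37) = -0.038570
u2 = 1.370000 − (-0.038570)·(1.370000 − 1.450000) / (-0.038570 − 0.751516) = 1.370000 − (0.003086)/(-0.790086) = 1.373905
p(1.373905) = -0.002044
u3 = 1.373905 − (-0.002044)·(1.373905 − 1.370000) / (-0.002044 − (-0.038570)) = 1.373905 − (-0.000008)/(0.036526) = 1.374124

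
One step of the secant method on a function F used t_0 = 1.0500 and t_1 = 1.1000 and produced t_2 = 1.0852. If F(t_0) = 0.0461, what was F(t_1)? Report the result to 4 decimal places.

The secant line through (1.0500, 0.0461) and (1.1000, F(t_1)) crosses zero at t_2 = 1.0852.
So (1.0500, 0.0461), (1.1000, F(t_1)), (1.0852, 0) are collinear:
F(t_1) = 0.0461 · (1.1000 − 1.0852) / (1.0500 − 1.0852) = 0.0461 · (0.014800)/(-0.035200) = -0.019383

-0.0194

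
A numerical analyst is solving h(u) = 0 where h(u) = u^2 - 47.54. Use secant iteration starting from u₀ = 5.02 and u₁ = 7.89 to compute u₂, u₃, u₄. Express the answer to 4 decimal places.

h(5.02) = -22.339600, h(7.89) = 14.712100
u₂ = 7.890000 − 14.712100·(7.890000 − 5.020000) / (14.712100 − (-22.339600)) = 7.890000 − (42.223727)/(37.051700) = 6.750411
h(6.750411) = -1.971958
u₃ = 6.750411 − (-1.971958)·(6.750411 − 7.890000) / (-1.971958 − 14.712100) = 6.750411 − (2.247222)/(-16.684058) = 6.885103
h(6.885103) = -0.135352
u₄ = 6.885103 − (-0.135352)·(6.885103 − 6.750411) / (-0.135352 − (-1.971958)) = 6.885103 − (-0.018231)/(1.836605) = 6.895030

6.7504, 6.8851, 6.8950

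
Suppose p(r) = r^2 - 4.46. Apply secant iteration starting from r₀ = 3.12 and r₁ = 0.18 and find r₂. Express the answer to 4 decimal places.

p(3.12) = 5.274400, p(0.18) = -4.427600
r₂ = 0.180000 − (-4.427600)·(0.180000 − 3.120000) / (-4.427600 − 5.274400) = 0.180000 − (13.017144)/(-9.702000) = 1.521697

1.5217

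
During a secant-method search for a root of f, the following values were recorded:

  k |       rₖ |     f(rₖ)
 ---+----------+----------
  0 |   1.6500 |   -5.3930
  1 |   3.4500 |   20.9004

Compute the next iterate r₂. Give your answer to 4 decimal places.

2.0192

r₂ = 3.4500 − 20.9004·(3.4500 − 1.6500) / (20.9004 − (-5.3930))
   = 3.4500 − (37.620720)/(26.293400) = 2.019195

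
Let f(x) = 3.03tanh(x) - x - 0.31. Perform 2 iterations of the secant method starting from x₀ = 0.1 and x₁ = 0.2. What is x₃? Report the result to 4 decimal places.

0.1545

f(0.1) = -0.108006, f(0.2) = 0.088047
x₂ = 0.200000 − 0.088047·(0.200000 − 0.100000) / (0.088047 − (-0.108006)) = 0.200000 − (0.008805)/(0.196053) = 0.155090
f(0.155090) = 0.001101
x₃ = 0.155090 − 0.001101·(0.155090 − 0.200000) / (0.001101 − 0.088047) = 0.155090 − (-0.000049)/(-0.086946) = 0.154521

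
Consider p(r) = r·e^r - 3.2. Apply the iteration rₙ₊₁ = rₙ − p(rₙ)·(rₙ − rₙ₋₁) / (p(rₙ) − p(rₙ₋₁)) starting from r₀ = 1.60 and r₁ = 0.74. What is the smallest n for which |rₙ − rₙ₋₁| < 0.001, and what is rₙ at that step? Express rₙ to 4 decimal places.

n = 6, rₙ = 1.0832

p(1.60) = 4.724852, p(0.74) = -1.649008
r₂ = 0.740000 − (-1.649008)·(-0.860000)/(-6.373860) = 0.962494;  |Δ| = 0.222494
p(0.962494) = -0.679980
r₃ = 0.962494 − (-0.679980)·(0.222494)/(0.969028) = 1.118621;  |Δ| = 0.156127
p(1.118621) = 0.223688
r₄ = 1.118621 − 0.223688·(0.156127)/(0.903668) = 1.079975;  |Δ| = 0.038647
p(1.079975) = -0.019901
r₅ = 1.079975 − (-0.019901)·(-0.038647)/(-0.243589) = 1.083132;  |Δ| = 0.003157
p(1.083132) = -0.000518
r₆ = 1.083132 − (-0.000518)·(0.003157)/(0.019384) = 1.083216;  |Δ| = 0.000084
|r₆ − r₅| = 0.000084 < 0.001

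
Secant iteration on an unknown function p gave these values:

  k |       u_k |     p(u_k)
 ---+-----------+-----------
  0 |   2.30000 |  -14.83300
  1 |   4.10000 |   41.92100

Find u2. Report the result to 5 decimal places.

u2 = 4.10000 − 41.92100·(4.10000 − 2.30000) / (41.92100 − (-14.83300))
   = 4.10000 − (75.4578000)/(56.7540000) = 2.7704408

2.77044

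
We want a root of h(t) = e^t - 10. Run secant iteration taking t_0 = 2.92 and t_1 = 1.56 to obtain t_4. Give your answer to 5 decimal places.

h(2.92) = 8.5412875, h(1.56) = -5.2411788
t_2 = 1.5600000 − (-5.2411788)·(1.5600000 − 2.9200000) / (-5.2411788 − 8.5412875) = 1.5600000 − (7.1280031)/(-13.7824662) = 2.0771791
h(2.0771791) = -2.0180793
t_3 = 2.0771791 − (-2.0180793)·(2.0771791 − 1.5600000) / (-2.0180793 − (-5.2411788)) = 2.0771791 − (-1.0437084)/(3.2230995) = 2.4010004
h(2.4010004) = 1.0342096
t_4 = 2.4010004 − 1.0342096·(2.4010004 − 2.0771791) / (1.0342096 − (-2.0180793)) = 2.4010004 − (0.3348991)/(3.0522889) = 2.2912798

2.29128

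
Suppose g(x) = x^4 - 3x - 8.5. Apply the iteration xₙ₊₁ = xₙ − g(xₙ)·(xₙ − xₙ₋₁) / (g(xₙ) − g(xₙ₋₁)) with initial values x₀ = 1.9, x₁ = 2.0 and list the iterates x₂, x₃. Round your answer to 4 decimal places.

g(1.9) = -1.167900, g(2.0) = 1.500000
x₂ = 2.000000 − 1.500000·(2.000000 − 1.900000) / (1.500000 − (-1.167900)) = 2.000000 − (0.150000)/(2.667900) = 1.943776
g(1.943776) = -0.056040
x₃ = 1.943776 − (-0.056040)·(1.943776 − 2.000000) / (-0.056040 − 1.500000) = 1.943776 − (0.003151)/(-1.556040) = 1.945801

1.9438, 1.9458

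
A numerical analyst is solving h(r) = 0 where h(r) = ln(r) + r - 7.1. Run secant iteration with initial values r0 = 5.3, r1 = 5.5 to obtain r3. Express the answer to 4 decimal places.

h(5.3) = -0.132293, h(5.5) = 0.104748
r2 = 5.500000 − 0.104748·(5.500000 − 5.300000) / (0.104748 − (-0.132293)) = 5.500000 − (0.020950)/(0.237041) = 5.411620
h(5.411620) = 0.000169
r3 = 5.411620 − 0.000169·(5.411620 − 5.500000) / (0.000169 − 0.104748) = 5.411620 − (-0.000015)/(-0.104579) = 5.411478

5.4115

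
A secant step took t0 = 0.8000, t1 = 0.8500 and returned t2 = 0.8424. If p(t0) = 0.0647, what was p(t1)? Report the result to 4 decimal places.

-0.0116

The secant line through (0.8000, 0.0647) and (0.8500, p(t1)) crosses zero at t2 = 0.8424.
So (0.8000, 0.0647), (0.8500, p(t1)), (0.8424, 0) are collinear:
p(t1) = 0.0647 · (0.8500 − 0.8424) / (0.8000 − 0.8424) = 0.0647 · (0.007600)/(-0.042400) = -0.011597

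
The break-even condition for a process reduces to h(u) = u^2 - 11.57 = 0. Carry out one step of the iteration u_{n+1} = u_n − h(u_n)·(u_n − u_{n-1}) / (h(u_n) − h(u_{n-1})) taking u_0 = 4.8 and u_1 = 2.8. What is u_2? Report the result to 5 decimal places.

3.29079

h(4.8) = 11.4700000, h(2.8) = -3.7300000
u_2 = 2.8000000 − (-3.7300000)·(2.8000000 − 4.8000000) / (-3.7300000 − 11.4700000) = 2.8000000 − (7.4600000)/(-15.2000000) = 3.2907895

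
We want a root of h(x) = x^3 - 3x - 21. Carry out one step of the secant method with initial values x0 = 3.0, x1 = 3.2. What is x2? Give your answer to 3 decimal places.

3.116

h(3.0) = -3.00000, h(3.2) = 2.16800
x2 = 3.20000 − 2.16800·(3.20000 − 3.00000) / (2.16800 − (-3.00000)) = 3.20000 − (0.43360)/(5.16800) = 3.11610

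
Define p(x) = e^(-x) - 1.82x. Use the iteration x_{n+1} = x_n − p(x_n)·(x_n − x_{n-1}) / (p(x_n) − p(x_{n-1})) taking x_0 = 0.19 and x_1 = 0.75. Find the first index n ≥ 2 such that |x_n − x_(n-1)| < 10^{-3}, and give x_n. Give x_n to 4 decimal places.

n = 4, x_n = 0.3769

p(0.19) = 0.481159, p(0.75) = -0.892633
x_2 = 0.750000 − (-0.892633)·(0.560000)/(-1.373793) = 0.386135;  |Δ| = 0.363865
p(0.386135) = -0.023087
x_3 = 0.386135 − (-0.023087)·(-0.363865)/(0.869546) = 0.376474;  |Δ| = 0.009661
p(0.376474) = 0.001094
x_4 = 0.376474 − 0.001094·(-0.009661)/(0.024181) = 0.376911;  |Δ| = 0.000437
|x_4 − x_3| = 0.000437 < 10^{-3}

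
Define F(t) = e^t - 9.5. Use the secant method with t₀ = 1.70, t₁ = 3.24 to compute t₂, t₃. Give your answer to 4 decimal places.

2.0091, 2.1482

F(1.70) = -4.026053, F(3.24) = 16.033722
t₂ = 3.240000 − 16.033722·(3.240000 − 1.700000) / (16.033722 − (-4.026053)) = 3.240000 − (24.691931)/(20.059774) = 2.009082
F(2.009082) = -2.043529
t₃ = 2.009082 − (-2.043529)·(2.009082 − 3.240000) / (-2.043529 − 16.033722) = 2.009082 − (2.515416)/(-18.077250) = 2.148230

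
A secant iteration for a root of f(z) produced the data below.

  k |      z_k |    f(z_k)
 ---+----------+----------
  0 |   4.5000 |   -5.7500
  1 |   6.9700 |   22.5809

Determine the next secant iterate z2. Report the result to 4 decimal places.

5.0013

z2 = 6.9700 − 22.5809·(6.9700 − 4.5000) / (22.5809 − (-5.7500))
   = 6.9700 − (55.774823)/(28.330900) = 5.001308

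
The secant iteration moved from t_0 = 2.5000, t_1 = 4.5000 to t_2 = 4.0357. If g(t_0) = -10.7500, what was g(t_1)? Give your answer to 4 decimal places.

The secant line through (2.5000, -10.7500) and (4.5000, g(t_1)) crosses zero at t_2 = 4.0357.
So (2.5000, -10.7500), (4.5000, g(t_1)), (4.0357, 0) are collinear:
g(t_1) = -10.7500 · (4.5000 − 4.0357) / (2.5000 − 4.0357) = -10.7500 · (0.464300)/(-1.535700) = 3.250130

3.2501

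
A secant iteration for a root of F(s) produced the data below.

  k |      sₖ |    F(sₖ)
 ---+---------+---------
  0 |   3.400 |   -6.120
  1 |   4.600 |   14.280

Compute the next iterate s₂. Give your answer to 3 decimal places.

s₂ = 4.600 − 14.280·(4.600 − 3.400) / (14.280 − (-6.120))
   = 4.600 − (17.13600)/(20.40000) = 3.76000

3.760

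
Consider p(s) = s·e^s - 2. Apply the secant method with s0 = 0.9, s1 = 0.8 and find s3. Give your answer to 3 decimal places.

p(0.9) = 0.21364, p(0.8) = -0.21957
s2 = 0.80000 − (-0.21957)·(0.80000 − 0.90000) / (-0.21957 − 0.21364) = 0.80000 − (0.02196)/(-0.43321) = 0.85068
p(0.85068) = -0.00834
s3 = 0.85068 − (-0.00834)·(0.85068 − 0.80000) / (-0.00834 − (-0.21957)) = 0.85068 − (-0.00042)/(0.21123) = 0.85268

0.853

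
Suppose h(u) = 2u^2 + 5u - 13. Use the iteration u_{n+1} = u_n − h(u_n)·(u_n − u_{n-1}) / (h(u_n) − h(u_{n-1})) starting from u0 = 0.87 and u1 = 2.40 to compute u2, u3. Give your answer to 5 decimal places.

h(0.87) = -7.1362000, h(2.40) = 10.5200000
u2 = 2.4000000 − 10.5200000·(2.4000000 − 0.8700000) / (10.5200000 − (-7.1362000)) = 2.4000000 − (16.0956000)/(17.6562000) = 1.4883882
h(1.4883882) = -1.1274600
u3 = 1.4883882 − (-1.1274600)·(1.4883882 − 2.4000000) / (-1.1274600 − 10.5200000) = 1.4883882 − (1.0278058)/(-11.6474600) = 1.5766311

1.48839, 1.57663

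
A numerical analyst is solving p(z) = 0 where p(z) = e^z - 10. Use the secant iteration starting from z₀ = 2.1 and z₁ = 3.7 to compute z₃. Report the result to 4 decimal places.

p(2.1) = -1.833830, p(3.7) = 30.447304
z₂ = 3.700000 − 30.447304·(3.700000 − 2.100000) / (30.447304 − (-1.833830)) = 3.700000 − (48.715687)/(32.281134) = 2.190893
p(2.190893) = -1.056804
z₃ = 2.190893 − (-1.056804)·(2.190893 − 3.700000) / (-1.056804 − 30.447304) = 2.190893 − (1.594831)/(-31.504109) = 2.241516

2.2415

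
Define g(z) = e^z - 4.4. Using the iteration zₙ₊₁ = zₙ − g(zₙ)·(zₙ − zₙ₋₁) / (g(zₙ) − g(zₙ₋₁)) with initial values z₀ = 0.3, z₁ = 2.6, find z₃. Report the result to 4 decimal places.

g(0.3) = -3.050141, g(2.6) = 9.063738
z₂ = 2.600000 − 9.063738·(2.600000 − 0.300000) / (9.063738 − (-3.050141)) = 2.600000 − (20.846597)/(12.113879) = 0.879115
g(0.879115) = -1.991234
z₃ = 0.879115 − (-1.991234)·(0.879115 − 2.600000) / (-1.991234 − 9.063738) = 0.879115 − (3.426685)/(-11.054972) = 1.189082

1.1891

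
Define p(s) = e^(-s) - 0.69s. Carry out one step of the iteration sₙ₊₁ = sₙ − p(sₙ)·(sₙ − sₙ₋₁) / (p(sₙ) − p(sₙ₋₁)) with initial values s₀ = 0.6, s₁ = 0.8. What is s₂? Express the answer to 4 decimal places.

0.7135

p(0.6) = 0.134812, p(0.8) = -0.102671
s₂ = 0.800000 − (-0.102671)·(0.800000 − 0.600000) / (-0.102671 − 0.134812) = 0.800000 − (-0.020534)/(-0.237483) = 0.713534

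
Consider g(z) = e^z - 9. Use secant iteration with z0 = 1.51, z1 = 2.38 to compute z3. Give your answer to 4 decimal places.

2.1912

g(1.51) = -4.473269, g(2.38) = 1.804903
z2 = 2.380000 − 1.804903·(2.380000 − 1.510000) / (1.804903 − (-4.473269)) = 2.380000 − (1.570265)/(6.278172) = 2.129885
g(2.129885) = -0.586101
z3 = 2.129885 − (-0.586101)·(2.129885 − 2.380000) / (-0.586101 − 1.804903) = 2.129885 − (0.146593)/(-2.391004) = 2.191195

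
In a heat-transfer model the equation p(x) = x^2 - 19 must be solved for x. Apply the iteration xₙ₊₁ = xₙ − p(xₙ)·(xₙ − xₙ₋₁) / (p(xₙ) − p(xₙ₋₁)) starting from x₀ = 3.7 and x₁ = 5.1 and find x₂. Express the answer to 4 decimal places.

p(3.7) = -5.310000, p(5.1) = 7.010000
x₂ = 5.100000 − 7.010000·(5.100000 − 3.700000) / (7.010000 − (-5.310000)) = 5.100000 − (9.814000)/(12.320000) = 4.303409

4.3034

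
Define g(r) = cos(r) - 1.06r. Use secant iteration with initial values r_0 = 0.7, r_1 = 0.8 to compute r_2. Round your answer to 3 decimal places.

g(0.7) = 0.02284, g(0.8) = -0.15129
r_2 = 0.80000 − (-0.15129)·(0.80000 − 0.70000) / (-0.15129 − 0.02284) = 0.80000 − (-0.01513)/(-0.17414) = 0.71312

0.713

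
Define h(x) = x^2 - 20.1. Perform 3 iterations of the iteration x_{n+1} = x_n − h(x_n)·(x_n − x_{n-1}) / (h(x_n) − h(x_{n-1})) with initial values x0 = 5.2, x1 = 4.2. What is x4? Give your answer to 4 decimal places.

h(5.2) = 6.940000, h(4.2) = -2.460000
x2 = 4.200000 − (-2.460000)·(4.200000 − 5.200000) / (-2.460000 − 6.940000) = 4.200000 − (2.460000)/(-9.400000) = 4.461702
h(4.461702) = -0.193214
x3 = 4.461702 − (-0.193214)·(4.461702 − 4.200000) / (-0.193214 − (-2.460000)) = 4.461702 − (-0.050565)/(2.266786) = 4.484009
h(4.484009) = 0.006335
x4 = 4.484009 − 0.006335·(4.484009 − 4.461702) / (0.006335 − (-0.193214)) = 4.484009 − (0.000141)/(0.199549) = 4.483301

4.4833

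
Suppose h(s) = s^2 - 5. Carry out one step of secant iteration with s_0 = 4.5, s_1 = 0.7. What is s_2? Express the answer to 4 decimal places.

h(4.5) = 15.250000, h(0.7) = -4.510000
s_2 = 0.700000 − (-4.510000)·(0.700000 − 4.500000) / (-4.510000 − 15.250000) = 0.700000 − (17.138000)/(-19.760000) = 1.567308

1.5673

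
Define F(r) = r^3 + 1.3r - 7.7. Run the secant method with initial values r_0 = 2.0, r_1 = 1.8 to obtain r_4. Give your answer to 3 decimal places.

1.756

F(2.0) = 2.90000, F(1.8) = 0.47200
r_2 = 1.80000 − 0.47200·(1.80000 − 2.00000) / (0.47200 − 2.90000) = 1.80000 − (-0.09440)/(-2.42800) = 1.76112
F(1.76112) = 0.05165
r_3 = 1.76112 − 0.05165·(1.76112 − 1.80000) / (0.05165 − 0.47200) = 1.76112 − (-0.00201)/(-0.42035) = 1.75634
F(1.75634) = 0.00111
r_4 = 1.75634 − 0.00111·(1.75634 − 1.76112) / (0.00111 − 0.05165) = 1.75634 − (-0.00001)/(-0.05054) = 1.75624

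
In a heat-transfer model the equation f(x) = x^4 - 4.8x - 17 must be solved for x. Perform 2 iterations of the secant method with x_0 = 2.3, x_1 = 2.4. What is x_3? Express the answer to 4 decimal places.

2.3013

f(2.3) = -0.055900, f(2.4) = 4.657600
x_2 = 2.400000 − 4.657600·(2.400000 − 2.300000) / (4.657600 − (-0.055900)) = 2.400000 − (0.465760)/(4.713500) = 2.301186
f(2.301186) = -0.003830
x_3 = 2.301186 − (-0.003830)·(2.301186 − 2.400000) / (-0.003830 − 4.657600) = 2.301186 − (0.000378)/(-4.661430) = 2.301267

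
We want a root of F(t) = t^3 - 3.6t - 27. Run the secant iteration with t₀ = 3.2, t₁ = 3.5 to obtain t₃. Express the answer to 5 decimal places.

3.39772

F(3.2) = -5.7520000, F(3.5) = 3.2750000
t₂ = 3.5000000 − 3.2750000·(3.5000000 − 3.2000000) / (3.2750000 − (-5.7520000)) = 3.5000000 − (0.9825000)/(9.0270000) = 3.3911599
F(3.3911599) = -0.2099553
t₃ = 3.3911599 − (-0.2099553)·(3.3911599 − 3.5000000) / (-0.2099553 − 3.2750000) = 3.3911599 − (0.0228516)/(-3.4849553) = 3.3977171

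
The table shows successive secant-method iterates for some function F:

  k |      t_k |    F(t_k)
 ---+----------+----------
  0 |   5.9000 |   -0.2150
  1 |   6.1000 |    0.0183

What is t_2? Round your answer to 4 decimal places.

6.0843

t_2 = 6.1000 − 0.0183·(6.1000 − 5.9000) / (0.0183 − (-0.2150))
   = 6.1000 − (0.003660)/(0.233300) = 6.084312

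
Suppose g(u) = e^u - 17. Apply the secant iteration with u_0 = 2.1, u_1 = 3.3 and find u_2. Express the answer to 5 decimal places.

2.65950

g(2.1) = -8.8338301, g(3.3) = 10.1126389
u_2 = 3.3000000 − 10.1126389·(3.3000000 − 2.1000000) / (10.1126389 − (-8.8338301)) = 3.3000000 − (12.1351667)/(18.9464690) = 2.6595025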